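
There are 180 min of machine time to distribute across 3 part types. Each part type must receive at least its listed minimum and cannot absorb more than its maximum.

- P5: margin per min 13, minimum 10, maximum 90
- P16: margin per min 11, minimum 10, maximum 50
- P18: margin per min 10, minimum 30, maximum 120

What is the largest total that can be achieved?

Meeting every minimum uses 10+10+30 = 50 min, leaving 130.
Order the part types by margin per min: P5 13 > P16 11 > P18 10.
Give P5 80 more to hit its cap of 90 ; 50 left.
Give P16 40 more to hit its cap of 50 ; 10 left.
P18 has room for 90 more but only 10 remain, so it gets 40.
Total = 13×90 + 11×50 + 10×40 = 2120.

2120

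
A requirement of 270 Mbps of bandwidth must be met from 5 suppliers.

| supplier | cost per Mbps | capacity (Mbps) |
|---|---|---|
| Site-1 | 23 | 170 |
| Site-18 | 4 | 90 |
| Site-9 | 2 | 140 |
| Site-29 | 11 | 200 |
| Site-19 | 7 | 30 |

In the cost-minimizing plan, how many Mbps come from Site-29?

Cheapest first:
Site-9 (2): use full 140 ; 130 Mbps to go.
Site-18 (4): use full 90 ; 40 Mbps to go.
Site-19 at 7: take all 30 Mbps ; 10 still needed.
Site-29 at 11: take 10 of its 200 ; requirement met.
Site-1: unused.

10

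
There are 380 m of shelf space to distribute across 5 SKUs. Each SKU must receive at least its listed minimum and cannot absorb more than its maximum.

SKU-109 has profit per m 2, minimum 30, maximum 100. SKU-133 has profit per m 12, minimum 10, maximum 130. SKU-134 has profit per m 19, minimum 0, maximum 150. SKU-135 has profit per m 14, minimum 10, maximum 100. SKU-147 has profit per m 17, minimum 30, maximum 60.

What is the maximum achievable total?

Meeting every minimum uses 30+10+0+10+30 = 80 m, leaving 300.
Rank by profit per m: SKU-134 19 > SKU-147 17 > SKU-135 14 > SKU-133 12 > SKU-109 2.
SKU-134: +150 to 150 (cap) — 150 left.
SKU-147 takes 30 more to reach its cap of 60 — 120 left.
SKU-135: +90 to 100 (cap) — 30 left.
SKU-133: +30 (room for 120) → 40. Pool exhausted.
Total = 2×30 + 12×40 + 19×150 + 14×100 + 17×60 = 5810.

5810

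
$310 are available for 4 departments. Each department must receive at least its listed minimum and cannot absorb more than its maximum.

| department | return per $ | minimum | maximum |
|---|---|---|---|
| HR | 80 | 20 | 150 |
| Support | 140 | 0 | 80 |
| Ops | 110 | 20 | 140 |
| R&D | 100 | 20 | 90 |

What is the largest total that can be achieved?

35200

Meeting every minimum uses 20+0+20+20 = 60 $, leaving 250.
Highest return per $ first: Support 140 > Ops 110 > R&D 100 > HR 80.
Support: +80 to 80 (cap) ; 170 left.
Ops takes 120 more to reach its cap of 140 ; 50 left.
R&D has room for 70 more but only 50 remain, so it gets 70.
Total = 80×20 + 140×80 + 110×140 + 100×70 = 35200.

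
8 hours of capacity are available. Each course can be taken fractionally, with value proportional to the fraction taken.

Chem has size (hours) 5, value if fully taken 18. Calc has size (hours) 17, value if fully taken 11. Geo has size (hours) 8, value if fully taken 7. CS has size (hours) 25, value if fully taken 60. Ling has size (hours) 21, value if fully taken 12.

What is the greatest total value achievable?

Sort by value density: Chem 18/5≈3.6, CS 60/25≈2.4, Geo 7/8≈0.875, Calc 11/17≈0.647, Ling 12/21≈0.571.
All 5 hours of Chem fit (value 18) — 3 remain.
3 hours left: a 3/25 share of CS gives 60×3/25 = 7.2.
Total value = 25.2.

25.2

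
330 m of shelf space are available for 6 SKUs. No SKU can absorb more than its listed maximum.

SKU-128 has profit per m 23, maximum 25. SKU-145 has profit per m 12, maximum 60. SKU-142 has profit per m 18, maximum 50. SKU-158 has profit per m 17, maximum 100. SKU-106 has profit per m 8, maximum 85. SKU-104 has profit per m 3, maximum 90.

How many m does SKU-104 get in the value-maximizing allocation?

Rank by profit per m: SKU-128 23 > SKU-142 18 > SKU-158 17 > SKU-145 12 > SKU-106 8 > SKU-104 3.
SKU-128 takes 25 to reach its cap of 25 ; 305 left.
Give SKU-142 50 to hit its cap of 50 ; 255 left.
Give SKU-158 100 to hit its cap of 100 ; 155 left.
Give SKU-145 60 to hit its cap of 60 ; 95 left.
SKU-106: +85 to 85 (cap) ; 10 left.
SKU-104: +10 (room for 90) → 10. Pool exhausted.

10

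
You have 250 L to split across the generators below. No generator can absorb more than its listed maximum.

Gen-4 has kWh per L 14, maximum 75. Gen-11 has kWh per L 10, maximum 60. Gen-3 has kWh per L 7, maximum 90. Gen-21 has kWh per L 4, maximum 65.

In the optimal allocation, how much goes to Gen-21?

Rank by kWh per L: Gen-4 14 > Gen-11 10 > Gen-3 7 > Gen-21 4.
Gen-4: +75 to 75 (cap) — 175 left.
Gen-11 takes 60 to reach its cap of 60 — 115 left.
Gen-3: +90 to 90 (cap) — 25 left.
Gen-21 has room for 65 but only 25 remain, so it gets 25.

25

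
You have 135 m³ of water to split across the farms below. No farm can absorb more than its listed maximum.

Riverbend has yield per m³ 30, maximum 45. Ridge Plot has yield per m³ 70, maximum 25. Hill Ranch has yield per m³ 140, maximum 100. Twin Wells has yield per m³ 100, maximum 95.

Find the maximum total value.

17500

Rank by yield per m³: Hill Ranch 140 > Twin Wells 100 > Ridge Plot 70 > Riverbend 30.
Hill Ranch takes 100 to reach its cap of 100 — 35 left.
Only 35 left; Twin Wells takes them to reach 35.
Total = 140×100 + 100×35 = 17500.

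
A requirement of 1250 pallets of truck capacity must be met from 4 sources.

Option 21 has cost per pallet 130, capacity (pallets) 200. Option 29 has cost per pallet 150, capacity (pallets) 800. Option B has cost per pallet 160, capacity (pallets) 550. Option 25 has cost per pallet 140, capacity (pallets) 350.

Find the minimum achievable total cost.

Use sources in increasing cost order.
Option 21 (130): use full 200 → 1050 pallets to go.
Take 350 from Option 25 at 140 → need 700 more.
Take 700 from Option 29 at 150 to finish.
Option B: unused.
Cost = 200×130 + 350×140 + 700×150 = 180000.

180000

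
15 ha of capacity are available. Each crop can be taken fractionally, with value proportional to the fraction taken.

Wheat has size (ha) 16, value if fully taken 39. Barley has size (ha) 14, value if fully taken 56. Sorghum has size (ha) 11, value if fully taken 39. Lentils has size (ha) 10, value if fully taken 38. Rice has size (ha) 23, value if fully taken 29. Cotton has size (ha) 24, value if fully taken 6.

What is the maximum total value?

59.8

Best value per unit of size first: Barley 56/14≈4, Lentils 38/10≈3.8, Sorghum 39/11≈3.55, Wheat 39/16≈2.44, Rice 29/23≈1.26, Cotton 6/24≈0.25.
Barley: take in full, 14 ha for value 56 — 1 left.
1 ha left: a 1/10 share of Lentils gives 38×1/10 = 3.8.
Total value = 59.8.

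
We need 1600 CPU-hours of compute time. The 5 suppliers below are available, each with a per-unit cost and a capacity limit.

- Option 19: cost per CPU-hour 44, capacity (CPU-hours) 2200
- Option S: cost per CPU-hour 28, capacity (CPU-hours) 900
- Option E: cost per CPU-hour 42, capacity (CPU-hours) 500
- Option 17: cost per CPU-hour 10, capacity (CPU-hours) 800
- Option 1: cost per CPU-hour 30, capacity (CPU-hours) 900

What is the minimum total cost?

Fill from the cheapest supplier first.
Take 800 from Option 17 at 10 — need 800 more.
Option S at 28: take 800 of its 900 — requirement met.
Option 1, Option E, Option 19: unused.
Cost = 800×10 + 800×28 = 30400.

30400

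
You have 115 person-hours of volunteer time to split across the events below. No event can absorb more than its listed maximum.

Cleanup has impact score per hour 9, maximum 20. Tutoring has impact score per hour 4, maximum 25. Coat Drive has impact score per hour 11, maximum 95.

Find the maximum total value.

Rank by impact score per hour: Coat Drive 11 > Cleanup 9 > Tutoring 4.
Give Coat Drive 95 to hit its cap of 95 ; 20 left.
Cleanup: +20 to 20 (cap) ; 0 left.
Total = 9×20 + 11×95 = 1225.

1225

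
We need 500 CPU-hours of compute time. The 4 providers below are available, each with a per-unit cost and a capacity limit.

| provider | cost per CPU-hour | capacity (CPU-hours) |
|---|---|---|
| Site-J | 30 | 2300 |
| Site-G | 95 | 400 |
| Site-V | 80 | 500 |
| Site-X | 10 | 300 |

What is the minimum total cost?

9000

Cheapest first:
Site-X (10): use full 300 → 200 CPU-hours to go.
Site-J (30): take the remaining 200 → done.
Site-V, Site-G: unused.
Cost = 300×10 + 200×30 = 9000.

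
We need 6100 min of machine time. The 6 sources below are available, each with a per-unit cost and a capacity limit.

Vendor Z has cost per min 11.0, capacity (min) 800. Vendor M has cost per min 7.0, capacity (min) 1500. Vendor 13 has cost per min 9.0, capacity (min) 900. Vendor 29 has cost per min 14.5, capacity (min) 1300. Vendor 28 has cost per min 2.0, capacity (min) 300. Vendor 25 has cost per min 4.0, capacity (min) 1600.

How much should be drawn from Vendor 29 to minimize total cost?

1000

Fill from the cheapest source first.
Take 300 from Vendor 28 at 2.0 ; need 5800 more.
Vendor 25 at 4.0: take all 1600 min ; 4200 still needed.
Vendor M (7.0): use full 1500 ; 2700 min to go.
Vendor 13 (9.0): use full 900 ; 1800 min to go.
Vendor Z (11.0): use full 800 ; 1000 min to go.
Take 1000 from Vendor 29 at 14.5 to finish.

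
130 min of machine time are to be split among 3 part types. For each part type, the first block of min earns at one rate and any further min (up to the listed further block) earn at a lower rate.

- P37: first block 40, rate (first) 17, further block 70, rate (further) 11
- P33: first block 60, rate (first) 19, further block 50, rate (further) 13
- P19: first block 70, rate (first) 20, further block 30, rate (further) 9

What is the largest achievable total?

2540

Order all 6 blocks by rate: P19/T1 20 > P33/T1 19 > P37/T1 17 > P33/T2 13 > P37/T2 11 > P19/T2 9.
P19/T1 (20): +70 — 60 left.
P33/T1 (19): +60 — 0 left.
Total = 20×70 + 19×60 = 2540.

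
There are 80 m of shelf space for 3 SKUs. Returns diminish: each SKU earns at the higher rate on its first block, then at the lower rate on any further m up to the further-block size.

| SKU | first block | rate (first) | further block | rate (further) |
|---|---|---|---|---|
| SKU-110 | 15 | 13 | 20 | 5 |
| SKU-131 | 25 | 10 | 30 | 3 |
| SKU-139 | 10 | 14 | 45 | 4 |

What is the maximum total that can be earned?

Treat each block as its own option and order by rate: SKU-139/T1 14 > SKU-110/T1 13 > SKU-131/T1 10 > SKU-110/T2 5 > SKU-139/T2 4 > SKU-131/T2 3.
SKU-139 T1 at 14: fill all 10 ; 70 left.
SKU-110/T1 (13): +15 ; 55 left.
SKU-131 T1 at 10: fill all 25 ; 30 left.
SKU-110/T2 (5): +20 ; 10 left.
SKU-139 T2 at 4: only 10 left, fill 10.
Total = 14×10 + 13×15 + 10×25 + 5×20 + 4×10 = 725.

725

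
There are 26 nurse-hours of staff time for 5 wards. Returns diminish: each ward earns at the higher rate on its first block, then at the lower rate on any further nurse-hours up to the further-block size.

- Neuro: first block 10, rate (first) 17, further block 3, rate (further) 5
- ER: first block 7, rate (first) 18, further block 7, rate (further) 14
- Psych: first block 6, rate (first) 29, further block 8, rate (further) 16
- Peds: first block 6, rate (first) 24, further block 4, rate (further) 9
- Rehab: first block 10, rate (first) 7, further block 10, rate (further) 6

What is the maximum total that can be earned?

563

Order all 10 blocks by rate: Psych/tier1 29 > Peds/tier1 24 > ER/tier1 18 > Neuro/tier1 17 > Psych/tier2 16 > ER/tier2 14 > Peds/tier2 9 > Rehab/tier1 7 > Rehab/tier2 6 > Neuro/tier2 5.
Psych/tier1 (29): +6 — 20 left.
Peds tier1 at 24: fill all 6 — 14 left.
ER/tier1 (18): +7 — 7 left.
Neuro tier1 at 17: only 7 left, fill 7.
Total = 29×6 + 24×6 + 18×7 + 17×7 = 563.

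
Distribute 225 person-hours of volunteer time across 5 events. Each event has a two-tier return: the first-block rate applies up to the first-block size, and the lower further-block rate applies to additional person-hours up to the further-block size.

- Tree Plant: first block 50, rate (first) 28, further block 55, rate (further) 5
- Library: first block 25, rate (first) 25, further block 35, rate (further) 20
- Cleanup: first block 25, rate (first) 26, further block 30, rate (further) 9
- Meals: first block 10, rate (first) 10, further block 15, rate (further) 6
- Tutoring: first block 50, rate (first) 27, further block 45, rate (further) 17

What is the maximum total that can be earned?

5405

Order all 10 blocks by rate: Tree Plant/tier1 28 > Tutoring/tier1 27 > Cleanup/tier1 26 > Library/tier1 25 > Library/tier2 20 > Tutoring/tier2 17 > Meals/tier1 10 > Cleanup/tier2 9 > Meals/tier2 6 > Tree Plant/tier2 5.
Tree Plant tier1 at 28: fill all 50 → 175 left.
Tutoring/tier1 (27): +50 → 125 left.
Cleanup/tier1 (26): +25 → 100 left.
Fill Library tier1 block (25 at 25) → 75 left.
Library tier2 at 20: fill all 35 → 40 left.
40 remain; put them into Tutoring tier2 at 17.
Total = 28×50 + 27×50 + 26×25 + 25×25 + 20×35 + 17×40 = 5405.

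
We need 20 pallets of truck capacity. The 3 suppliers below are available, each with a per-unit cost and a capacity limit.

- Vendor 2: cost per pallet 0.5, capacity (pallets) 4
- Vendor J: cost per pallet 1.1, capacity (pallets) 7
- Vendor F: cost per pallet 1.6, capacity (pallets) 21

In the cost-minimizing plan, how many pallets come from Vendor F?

Fill from the cheapest supplier first.
Vendor 2 at 0.5: take all 4 pallets → 16 still needed.
Vendor J (1.1): use full 7 → 9 pallets to go.
Take 9 from Vendor F at 1.6 to finish.

9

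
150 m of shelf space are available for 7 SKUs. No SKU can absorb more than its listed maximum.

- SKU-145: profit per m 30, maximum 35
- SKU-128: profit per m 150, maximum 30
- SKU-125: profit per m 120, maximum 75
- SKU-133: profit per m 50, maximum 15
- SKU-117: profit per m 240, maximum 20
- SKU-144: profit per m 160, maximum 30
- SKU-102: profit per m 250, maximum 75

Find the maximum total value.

32100

Rank by profit per m: SKU-102 250 > SKU-117 240 > SKU-144 160 > SKU-128 150 > SKU-125 120 > SKU-133 50 > SKU-145 30.
Give SKU-102 75 to hit its cap of 75 → 75 left.
SKU-117 takes 20 to reach its cap of 20 → 55 left.
Give SKU-144 30 to hit its cap of 30 → 25 left.
SKU-128: +25 (room for 30) → 25. Pool exhausted.
Total = 150×25 + 240×20 + 160×30 + 250×75 = 32100.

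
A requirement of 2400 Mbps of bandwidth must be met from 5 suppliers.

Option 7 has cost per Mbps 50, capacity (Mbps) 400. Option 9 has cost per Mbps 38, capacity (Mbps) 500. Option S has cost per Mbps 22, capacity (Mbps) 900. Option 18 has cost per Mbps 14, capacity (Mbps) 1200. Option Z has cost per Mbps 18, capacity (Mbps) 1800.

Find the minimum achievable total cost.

38400

Cheapest first:
Option 18 at 14: take all 1200 Mbps — 1200 still needed.
Option Z (18): take the remaining 1200 — done.
Option S, Option 9, Option 7: unused.
Cost = 1200×14 + 1200×18 = 38400.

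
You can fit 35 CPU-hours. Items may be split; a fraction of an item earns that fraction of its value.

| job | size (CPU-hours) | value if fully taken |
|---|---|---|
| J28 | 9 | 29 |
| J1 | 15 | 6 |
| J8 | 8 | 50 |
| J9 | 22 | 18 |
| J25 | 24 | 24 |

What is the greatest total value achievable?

Best value per unit of size first: J8 50/8≈6.25, J28 29/9≈3.22, J25 24/24≈1, J9 18/22≈0.818, J1 6/15≈0.4.
All 8 CPU-hours of J8 fit (value 50) — 27 remain.
All 9 CPU-hours of J28 fit (value 29) — 18 remain.
18 CPU-hours left: a 18/24 share of J25 gives 24×18/24 = 18.
Total value = 97.

97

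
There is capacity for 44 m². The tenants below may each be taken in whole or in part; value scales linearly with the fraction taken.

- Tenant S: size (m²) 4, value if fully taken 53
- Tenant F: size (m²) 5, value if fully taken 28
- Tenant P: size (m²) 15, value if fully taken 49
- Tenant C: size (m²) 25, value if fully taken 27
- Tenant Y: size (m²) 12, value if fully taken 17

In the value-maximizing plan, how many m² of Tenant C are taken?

Rank by value-to-size ratio: Tenant S 53/4≈13.2, Tenant F 28/5≈5.6, Tenant P 49/15≈3.27, Tenant Y 17/12≈1.42, Tenant C 27/25≈1.08.
Take all of Tenant S (4 m², value 53) ; 40 m² left.
Tenant F: take in full, 5 m² for value 28 ; 35 left.
Take all of Tenant P (15 m², value 49) ; 20 m² left.
All 12 m² of Tenant Y fit (value 17) ; 8 remain.
8 m² left: a 8/25 share of Tenant C gives 27×8/25 = 8.64.

8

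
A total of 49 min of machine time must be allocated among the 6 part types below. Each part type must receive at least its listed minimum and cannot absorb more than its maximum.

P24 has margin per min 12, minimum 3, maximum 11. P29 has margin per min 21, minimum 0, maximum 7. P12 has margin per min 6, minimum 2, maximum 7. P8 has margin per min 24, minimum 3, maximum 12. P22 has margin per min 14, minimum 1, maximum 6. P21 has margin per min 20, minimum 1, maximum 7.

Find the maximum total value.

827

Meeting every minimum uses 3+0+2+3+1+1 = 10 min, leaving 39.
Rank by margin per min: P8 24 > P29 21 > P21 20 > P22 14 > P24 12 > P12 6.
Give P8 9 more to hit its cap of 12 ; 30 left.
Give P29 7 more to hit its cap of 7 ; 23 left.
P21: +6 to 7 (cap) ; 17 left.
P22 takes 5 more to reach its cap of 6 ; 12 left.
Give P24 8 more to hit its cap of 11 ; 4 left.
P12: +4 (room for 5) → 6. Pool exhausted.
Total = 12×11 + 21×7 + 6×6 + 24×12 + 14×6 + 20×7 = 827.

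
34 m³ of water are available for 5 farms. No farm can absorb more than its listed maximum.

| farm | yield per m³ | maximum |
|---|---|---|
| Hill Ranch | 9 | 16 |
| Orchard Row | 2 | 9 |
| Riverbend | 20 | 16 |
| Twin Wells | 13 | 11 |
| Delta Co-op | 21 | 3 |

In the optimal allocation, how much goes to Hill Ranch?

Highest yield per m³ first: Delta Co-op 21 > Riverbend 20 > Twin Wells 13 > Hill Ranch 9 > Orchard Row 2.
Delta Co-op takes 3 to reach its cap of 3 — 31 left.
Give Riverbend 16 to hit its cap of 16 — 15 left.
Give Twin Wells 11 to hit its cap of 11 — 4 left.
Only 4 left; Hill Ranch takes them to reach 4.

4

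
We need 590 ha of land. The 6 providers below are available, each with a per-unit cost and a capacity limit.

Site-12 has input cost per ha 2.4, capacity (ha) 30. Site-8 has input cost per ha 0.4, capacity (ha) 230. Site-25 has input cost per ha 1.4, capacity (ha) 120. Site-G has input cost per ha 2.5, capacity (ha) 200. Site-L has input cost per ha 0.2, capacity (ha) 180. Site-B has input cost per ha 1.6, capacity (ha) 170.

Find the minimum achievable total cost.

392

Use providers in increasing cost order.
Take 180 from Site-L at 0.2 — need 410 more.
Site-8 at 0.4: take all 230 ha — 180 still needed.
Take 120 from Site-25 at 1.4 — need 60 more.
Site-B (1.6): take the remaining 60 — done.
Site-12, Site-G: unused.
Cost = 180×0.2 + 230×0.4 + 120×1.4 + 60×1.6 = 392.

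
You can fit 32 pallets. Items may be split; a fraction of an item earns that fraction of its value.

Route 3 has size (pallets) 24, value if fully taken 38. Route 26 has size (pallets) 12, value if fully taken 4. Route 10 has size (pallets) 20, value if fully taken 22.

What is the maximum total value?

Rank by value-to-size ratio: Route 3 38/24≈1.58, Route 10 22/20≈1.1, Route 26 4/12≈0.333.
Take all of Route 3 (24 pallets, value 38) ; 8 pallets left.
Fill the last 8 pallets with part of Route 10: 8/20 of it earns 8.8.
Total value = 46.8.

46.8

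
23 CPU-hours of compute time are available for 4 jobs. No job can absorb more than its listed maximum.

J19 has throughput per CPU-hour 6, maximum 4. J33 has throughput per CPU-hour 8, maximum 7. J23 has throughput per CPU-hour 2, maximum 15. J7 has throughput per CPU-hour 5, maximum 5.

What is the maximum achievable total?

119

Highest throughput per CPU-hour first: J33 8 > J19 6 > J7 5 > J23 2.
J33 takes 7 to reach its cap of 7 — 16 left.
J19: +4 to 4 (cap) — 12 left.
J7: +5 to 5 (cap) — 7 left.
Only 7 left; J23 takes them to reach 7.
Total = 6×4 + 8×7 + 2×7 + 5×5 = 119.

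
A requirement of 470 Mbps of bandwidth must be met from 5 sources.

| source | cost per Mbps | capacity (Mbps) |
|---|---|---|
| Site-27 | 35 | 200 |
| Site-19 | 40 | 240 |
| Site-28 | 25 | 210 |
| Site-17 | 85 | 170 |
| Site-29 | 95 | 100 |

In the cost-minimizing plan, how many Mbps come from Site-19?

60

Use sources in increasing cost order.
Take 210 from Site-28 at 25 ; need 260 more.
Site-27 at 35: take all 200 Mbps ; 60 still needed.
Site-19 (40): take the remaining 60 ; done.
Site-17, Site-29: unused.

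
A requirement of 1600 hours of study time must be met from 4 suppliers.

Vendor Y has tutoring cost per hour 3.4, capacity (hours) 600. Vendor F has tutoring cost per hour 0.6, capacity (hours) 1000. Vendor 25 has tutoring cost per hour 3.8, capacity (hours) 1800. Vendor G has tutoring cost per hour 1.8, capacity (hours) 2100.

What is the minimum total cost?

1680

Use suppliers in increasing cost order.
Vendor F at 0.6: take all 1000 hours — 600 still needed.
Vendor G at 1.8: take 600 of its 2100 — requirement met.
Vendor Y, Vendor 25: unused.
Cost = 1000×0.6 + 600×1.8 = 1680.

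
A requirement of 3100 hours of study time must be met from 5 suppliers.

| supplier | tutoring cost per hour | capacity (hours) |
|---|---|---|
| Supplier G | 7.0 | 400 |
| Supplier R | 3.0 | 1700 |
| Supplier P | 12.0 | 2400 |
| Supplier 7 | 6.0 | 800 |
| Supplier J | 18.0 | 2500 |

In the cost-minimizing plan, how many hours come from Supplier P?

Cheapest first:
Supplier R at 3.0: take all 1700 hours ; 1400 still needed.
Supplier 7 at 6.0: take all 800 hours ; 600 still needed.
Supplier G (7.0): use full 400 ; 200 hours to go.
Supplier P at 12.0: take 200 of its 2400 ; requirement met.
Supplier J: unused.

200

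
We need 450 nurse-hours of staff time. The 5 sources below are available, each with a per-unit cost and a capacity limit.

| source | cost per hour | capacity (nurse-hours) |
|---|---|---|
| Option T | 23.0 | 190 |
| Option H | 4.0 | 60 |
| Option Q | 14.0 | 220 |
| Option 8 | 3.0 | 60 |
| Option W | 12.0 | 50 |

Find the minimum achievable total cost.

Fill from the cheapest source first.
Option 8 at 3.0: take all 60 nurse-hours — 390 still needed.
Option H (4.0): use full 60 — 330 nurse-hours to go.
Take 50 from Option W at 12.0 — need 280 more.
Take 220 from Option Q at 14.0 — need 60 more.
Take 60 from Option T at 23.0 to finish.
Cost = 60×3.0 + 60×4.0 + 50×12.0 + 220×14.0 + 60×23.0 = 5480.

5480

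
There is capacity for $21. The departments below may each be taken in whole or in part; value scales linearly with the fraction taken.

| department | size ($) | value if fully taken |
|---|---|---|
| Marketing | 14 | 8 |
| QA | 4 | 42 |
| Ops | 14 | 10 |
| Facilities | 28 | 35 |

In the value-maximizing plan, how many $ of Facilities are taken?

Rank by value-to-size ratio: QA 42/4≈10.5, Facilities 35/28≈1.25, Ops 10/14≈0.714, Marketing 8/14≈0.571.
QA: take in full, 4 $ for value 42 → 17 left.
Only 17 $ remain; take 17/28 of Facilities for value 35×17/28 = 21.25.

17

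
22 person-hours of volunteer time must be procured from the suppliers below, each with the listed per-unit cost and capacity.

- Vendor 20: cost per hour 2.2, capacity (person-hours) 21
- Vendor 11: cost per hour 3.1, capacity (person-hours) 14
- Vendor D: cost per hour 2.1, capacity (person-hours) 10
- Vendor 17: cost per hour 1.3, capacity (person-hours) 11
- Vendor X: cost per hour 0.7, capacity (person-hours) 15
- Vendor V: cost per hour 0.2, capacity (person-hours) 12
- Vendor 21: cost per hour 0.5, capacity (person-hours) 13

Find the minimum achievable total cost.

7.4

Cheapest first:
Vendor V (0.2): use full 12 ; 10 person-hours to go.
Vendor 21 at 0.5: take 10 of its 13 ; requirement met.
Vendor X, Vendor 17, Vendor D, Vendor 20, Vendor 11: unused.
Cost = 12×0.2 + 10×0.5 = 7.4.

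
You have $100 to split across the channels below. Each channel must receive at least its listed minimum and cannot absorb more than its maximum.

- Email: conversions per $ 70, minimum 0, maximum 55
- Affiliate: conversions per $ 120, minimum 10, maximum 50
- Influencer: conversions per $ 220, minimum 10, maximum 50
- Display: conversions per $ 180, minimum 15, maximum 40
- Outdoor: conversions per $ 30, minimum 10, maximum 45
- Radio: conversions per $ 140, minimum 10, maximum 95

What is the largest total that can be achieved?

17500

Meeting every minimum uses 0+10+10+15+10+10 = 55 $, leaving 45.
Rank by conversions per $: Influencer 220 > Display 180 > Radio 140 > Affiliate 120 > Email 70 > Outdoor 30.
Give Influencer 40 more to hit its cap of 50 — 5 left.
Display: +5 (room for 25) → 20. Pool exhausted.
Total = 120×10 + 220×50 + 180×20 + 30×10 + 140×10 = 17500.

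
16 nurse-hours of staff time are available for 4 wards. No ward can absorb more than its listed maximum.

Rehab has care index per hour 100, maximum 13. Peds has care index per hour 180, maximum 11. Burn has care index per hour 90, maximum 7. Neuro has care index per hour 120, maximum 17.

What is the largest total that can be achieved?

2580

Rank by care index per hour: Peds 180 > Neuro 120 > Rehab 100 > Burn 90.
Peds: +11 to 11 (cap) — 5 left.
Neuro has room for 17 but only 5 remain, so it gets 5.
Total = 180×11 + 120×5 = 2580.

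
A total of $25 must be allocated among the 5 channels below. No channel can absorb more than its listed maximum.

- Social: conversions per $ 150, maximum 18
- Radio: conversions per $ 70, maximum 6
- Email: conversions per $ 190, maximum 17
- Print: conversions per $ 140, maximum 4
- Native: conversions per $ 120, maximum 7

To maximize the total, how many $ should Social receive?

Highest conversions per $ first: Email 190 > Social 150 > Print 140 > Native 120 > Radio 70.
Email takes 17 to reach its cap of 17 — 8 left.
Social: +8 (room for 18) → 8. Pool exhausted.

8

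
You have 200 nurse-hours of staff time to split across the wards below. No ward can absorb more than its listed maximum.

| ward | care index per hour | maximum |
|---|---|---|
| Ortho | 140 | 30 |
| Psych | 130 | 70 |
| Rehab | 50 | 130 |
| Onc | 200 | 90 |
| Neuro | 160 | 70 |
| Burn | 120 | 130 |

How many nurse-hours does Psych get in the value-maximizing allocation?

Highest care index per hour first: Onc 200 > Neuro 160 > Ortho 140 > Psych 130 > Burn 120 > Rehab 50.
Onc: +90 to 90 (cap) ; 110 left.
Give Neuro 70 to hit its cap of 70 ; 40 left.
Ortho: +30 to 30 (cap) ; 10 left.
Psych: +10 (room for 70) → 10. Pool exhausted.

10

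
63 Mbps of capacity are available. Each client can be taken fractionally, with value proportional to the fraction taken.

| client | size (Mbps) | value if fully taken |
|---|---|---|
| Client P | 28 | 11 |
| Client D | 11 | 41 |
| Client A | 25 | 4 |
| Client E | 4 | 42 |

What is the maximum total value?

97.2

Sort by value density: Client E 42/4≈10.5, Client D 41/11≈3.73, Client P 11/28≈0.393, Client A 4/25≈0.16.
Client E: take in full, 4 Mbps for value 42 → 59 left.
Client D: take in full, 11 Mbps for value 41 → 48 left.
All 28 Mbps of Client P fit (value 11) → 20 remain.
Fill the last 20 Mbps with part of Client A: 20/25 of it earns 3.2.
Total value = 97.2.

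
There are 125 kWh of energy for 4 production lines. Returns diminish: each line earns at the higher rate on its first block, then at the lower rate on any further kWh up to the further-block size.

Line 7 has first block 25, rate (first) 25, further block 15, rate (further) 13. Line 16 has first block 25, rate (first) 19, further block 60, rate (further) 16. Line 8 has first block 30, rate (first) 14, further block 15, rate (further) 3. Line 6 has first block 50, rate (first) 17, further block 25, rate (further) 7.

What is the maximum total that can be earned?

Rank every tier by rate: Line 7/tier1 25 > Line 16/tier1 19 > Line 6/tier1 17 > Line 16/tier2 16 > Line 8/tier1 14 > Line 7/tier2 13 > Line 6/tier2 7 > Line 8/tier2 3.
Line 7/tier1 (25): +25 — 100 left.
Fill Line 16 tier1 block (25 at 19) — 75 left.
Line 6 tier1 at 17: fill all 50 — 25 left.
25 remain; put them into Line 16 tier2 at 16.
Total = 25×25 + 19×25 + 17×50 + 16×25 = 2350.

2350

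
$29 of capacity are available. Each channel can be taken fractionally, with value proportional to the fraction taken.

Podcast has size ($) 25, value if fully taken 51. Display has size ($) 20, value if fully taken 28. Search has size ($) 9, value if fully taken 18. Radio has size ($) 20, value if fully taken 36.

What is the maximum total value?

59

Sort by value density: Podcast 51/25≈2.04, Search 18/9≈2, Radio 36/20≈1.8, Display 28/20≈1.4.
Take all of Podcast (25 $, value 51) → 4 $ left.
Fill the last 4 $ with part of Search: 4/9 of it earns 8.
Total value = 59.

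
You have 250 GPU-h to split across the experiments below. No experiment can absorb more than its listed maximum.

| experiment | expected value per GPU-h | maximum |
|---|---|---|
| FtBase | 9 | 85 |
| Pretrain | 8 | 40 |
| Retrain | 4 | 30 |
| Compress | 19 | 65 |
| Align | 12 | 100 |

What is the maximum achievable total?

Highest expected value per GPU-h first: Compress 19 > Align 12 > FtBase 9 > Pretrain 8 > Retrain 4.
Give Compress 65 to hit its cap of 65 — 185 left.
Give Align 100 to hit its cap of 100 — 85 left.
Give FtBase 85 to hit its cap of 85 — 0 left.
Total = 9×85 + 19×65 + 12×100 = 3200.

3200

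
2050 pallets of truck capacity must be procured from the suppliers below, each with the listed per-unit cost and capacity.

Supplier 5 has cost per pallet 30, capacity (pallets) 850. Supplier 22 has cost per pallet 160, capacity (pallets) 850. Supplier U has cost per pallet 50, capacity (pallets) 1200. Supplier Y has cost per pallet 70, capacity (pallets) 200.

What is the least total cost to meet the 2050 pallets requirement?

85500

Use suppliers in increasing cost order.
Take 850 from Supplier 5 at 30 → need 1200 more.
Supplier U (50): use full 1200 → 0 pallets to go.
Supplier Y, Supplier 22: unused.
Cost = 850×30 + 1200×50 = 85500.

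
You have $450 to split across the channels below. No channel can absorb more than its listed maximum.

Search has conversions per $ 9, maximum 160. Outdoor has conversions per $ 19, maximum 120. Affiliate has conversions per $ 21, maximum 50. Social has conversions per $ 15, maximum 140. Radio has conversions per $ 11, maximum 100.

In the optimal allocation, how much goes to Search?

40

Rank by conversions per $: Affiliate 21 > Outdoor 19 > Social 15 > Radio 11 > Search 9.
Affiliate takes 50 to reach its cap of 50 ; 400 left.
Outdoor takes 120 to reach its cap of 120 ; 280 left.
Give Social 140 to hit its cap of 140 ; 140 left.
Radio: +100 to 100 (cap) ; 40 left.
Search has room for 160 but only 40 remain, so it gets 40.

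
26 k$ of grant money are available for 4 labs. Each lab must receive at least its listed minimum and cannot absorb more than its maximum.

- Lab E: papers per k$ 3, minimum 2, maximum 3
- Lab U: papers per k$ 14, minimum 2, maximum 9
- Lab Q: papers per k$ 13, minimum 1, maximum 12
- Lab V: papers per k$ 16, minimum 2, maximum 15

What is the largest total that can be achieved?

371

Meeting every minimum uses 2+2+1+2 = 7 k$, leaving 19.
Highest papers per k$ first: Lab V 16 > Lab U 14 > Lab Q 13 > Lab E 3.
Lab V takes 13 more to reach its cap of 15 → 6 left.
Lab U has room for 7 more but only 6 remain, so it gets 8.
Total = 3×2 + 14×8 + 13×1 + 16×15 = 371.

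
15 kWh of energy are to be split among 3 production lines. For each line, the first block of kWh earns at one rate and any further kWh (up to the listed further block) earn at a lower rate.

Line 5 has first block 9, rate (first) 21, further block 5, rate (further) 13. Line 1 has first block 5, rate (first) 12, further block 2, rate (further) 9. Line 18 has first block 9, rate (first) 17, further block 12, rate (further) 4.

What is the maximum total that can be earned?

Treat each block as its own option and order by rate: Line 5/tier1 21 > Line 18/tier1 17 > Line 5/tier2 13 > Line 1/tier1 12 > Line 1/tier2 9 > Line 18/tier2 4.
Line 5 tier1 at 21: fill all 9 ; 6 left.
Line 18/tier1: +6 of 9 at 17; pool empty.
Total = 21×9 + 17×6 = 291.

291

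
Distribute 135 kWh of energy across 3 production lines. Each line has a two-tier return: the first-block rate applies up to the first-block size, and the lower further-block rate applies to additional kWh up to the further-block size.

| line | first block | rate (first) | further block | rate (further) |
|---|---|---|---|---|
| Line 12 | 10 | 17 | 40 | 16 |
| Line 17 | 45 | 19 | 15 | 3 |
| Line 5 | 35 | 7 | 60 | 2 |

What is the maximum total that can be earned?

Treat each block as its own option and order by rate: Line 17/tier1 19 > Line 12/tier1 17 > Line 12/tier2 16 > Line 5/tier1 7 > Line 17/tier2 3 > Line 5/tier2 2.
Line 17 tier1 at 19: fill all 45 — 90 left.
Line 12/tier1 (17): +10 — 80 left.
Line 12 tier2 at 16: fill all 40 — 40 left.
Line 5/tier1 (7): +35 — 5 left.
Line 17/tier2: +5 of 15 at 3; pool empty.
Total = 19×45 + 17×10 + 16×40 + 7×35 + 3×5 = 1925.

1925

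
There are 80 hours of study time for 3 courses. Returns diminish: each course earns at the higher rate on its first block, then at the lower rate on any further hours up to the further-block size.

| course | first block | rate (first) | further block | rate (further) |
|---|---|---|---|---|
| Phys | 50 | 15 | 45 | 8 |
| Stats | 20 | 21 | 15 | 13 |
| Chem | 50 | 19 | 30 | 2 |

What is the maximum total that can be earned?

Treat each block as its own option and order by rate: Stats/tier1 21 > Chem/tier1 19 > Phys/tier1 15 > Stats/tier2 13 > Phys/tier2 8 > Chem/tier2 2.
Fill Stats tier1 block (20 at 21) ; 60 left.
Chem tier1 at 19: fill all 50 ; 10 left.
Phys/tier1: +10 of 50 at 15; pool empty.
Total = 21×20 + 19×50 + 15×10 = 1520.

1520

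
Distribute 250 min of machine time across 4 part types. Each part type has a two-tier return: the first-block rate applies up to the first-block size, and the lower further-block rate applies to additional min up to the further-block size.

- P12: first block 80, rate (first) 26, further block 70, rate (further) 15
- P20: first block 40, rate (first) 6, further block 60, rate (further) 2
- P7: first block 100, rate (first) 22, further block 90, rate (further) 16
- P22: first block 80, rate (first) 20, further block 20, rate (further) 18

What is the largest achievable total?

Order all 8 blocks by rate: P12/tier1 26 > P7/tier1 22 > P22/tier1 20 > P22/tier2 18 > P7/tier2 16 > P12/tier2 15 > P20/tier1 6 > P20/tier2 2.
P12/tier1 (26): +80 ; 170 left.
Fill P7 tier1 block (100 at 22) ; 70 left.
P22/tier1: +70 of 80 at 20; pool empty.
Total = 26×80 + 22×100 + 20×70 = 5680.

5680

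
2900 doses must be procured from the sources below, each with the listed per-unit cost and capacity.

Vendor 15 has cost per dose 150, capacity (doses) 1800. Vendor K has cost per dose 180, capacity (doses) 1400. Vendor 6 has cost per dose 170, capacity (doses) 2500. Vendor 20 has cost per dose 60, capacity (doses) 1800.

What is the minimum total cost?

Fill from the cheapest source first.
Vendor 20 (60): use full 1800 → 1100 doses to go.
Take 1100 from Vendor 15 at 150 to finish.
Vendor 6, Vendor K: unused.
Cost = 1800×60 + 1100×150 = 273000.

273000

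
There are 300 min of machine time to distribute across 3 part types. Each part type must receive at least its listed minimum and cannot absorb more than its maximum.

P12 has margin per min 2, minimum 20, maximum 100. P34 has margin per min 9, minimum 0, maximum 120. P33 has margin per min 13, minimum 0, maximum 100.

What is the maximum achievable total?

2540

Meeting every minimum uses 20+0+0 = 20 min, leaving 280.
Rank by margin per min: P33 13 > P34 9 > P12 2.
P33 takes 100 more to reach its cap of 100 — 180 left.
Give P34 120 more to hit its cap of 120 — 60 left.
P12: +60 (room for 80) → 80. Pool exhausted.
Total = 2×80 + 9×120 + 13×100 = 2540.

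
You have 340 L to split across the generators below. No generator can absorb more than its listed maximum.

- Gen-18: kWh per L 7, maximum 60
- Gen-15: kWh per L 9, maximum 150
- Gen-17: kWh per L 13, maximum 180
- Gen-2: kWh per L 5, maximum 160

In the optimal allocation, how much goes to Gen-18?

Highest kWh per L first: Gen-17 13 > Gen-15 9 > Gen-18 7 > Gen-2 5.
Give Gen-17 180 to hit its cap of 180 — 160 left.
Give Gen-15 150 to hit its cap of 150 — 10 left.
Gen-18: +10 (room for 60) → 10. Pool exhausted.

10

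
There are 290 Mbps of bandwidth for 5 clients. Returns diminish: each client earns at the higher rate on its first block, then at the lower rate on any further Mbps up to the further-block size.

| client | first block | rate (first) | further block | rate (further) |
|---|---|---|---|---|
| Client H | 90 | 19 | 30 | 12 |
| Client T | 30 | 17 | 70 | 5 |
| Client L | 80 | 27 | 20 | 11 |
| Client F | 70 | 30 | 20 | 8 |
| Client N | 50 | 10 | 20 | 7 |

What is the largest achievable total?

Order all 10 blocks by rate: Client F/T1 30 > Client L/T1 27 > Client H/T1 19 > Client T/T1 17 > Client H/T2 12 > Client L/T2 11 > Client N/T1 10 > Client F/T2 8 > Client N/T2 7 > Client T/T2 5.
Fill Client F T1 block (70 at 30) ; 220 left.
Fill Client L T1 block (80 at 27) ; 140 left.
Fill Client H T1 block (90 at 19) ; 50 left.
Client T T1 at 17: fill all 30 ; 20 left.
Client H T2 at 12: only 20 left, fill 20.
Total = 30×70 + 27×80 + 19×90 + 17×30 + 12×20 = 6720.

6720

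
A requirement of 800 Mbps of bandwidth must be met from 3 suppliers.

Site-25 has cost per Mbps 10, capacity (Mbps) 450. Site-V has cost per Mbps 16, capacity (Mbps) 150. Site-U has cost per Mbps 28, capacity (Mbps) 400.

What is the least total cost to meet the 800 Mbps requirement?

12500

Cheapest first:
Site-25 (10): use full 450 — 350 Mbps to go.
Site-V (16): use full 150 — 200 Mbps to go.
Take 200 from Site-U at 28 to finish.
Cost = 450×10 + 150×16 + 200×28 = 12500.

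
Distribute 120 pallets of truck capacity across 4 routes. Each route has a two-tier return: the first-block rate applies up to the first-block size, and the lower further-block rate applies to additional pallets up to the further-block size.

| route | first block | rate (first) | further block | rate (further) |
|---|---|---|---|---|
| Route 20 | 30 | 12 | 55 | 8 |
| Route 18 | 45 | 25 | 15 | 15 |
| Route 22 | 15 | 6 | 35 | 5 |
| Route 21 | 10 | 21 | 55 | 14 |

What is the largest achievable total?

Order all 8 blocks by rate: Route 18/T1 25 > Route 21/T1 21 > Route 18/T2 15 > Route 21/T2 14 > Route 20/T1 12 > Route 20/T2 8 > Route 22/T1 6 > Route 22/T2 5.
Route 18 T1 at 25: fill all 45 — 75 left.
Route 21 T1 at 21: fill all 10 — 65 left.
Route 18 T2 at 15: fill all 15 — 50 left.
50 remain; put them into Route 21 T2 at 14.
Total = 25×45 + 21×10 + 15×15 + 14×50 = 2260.

2260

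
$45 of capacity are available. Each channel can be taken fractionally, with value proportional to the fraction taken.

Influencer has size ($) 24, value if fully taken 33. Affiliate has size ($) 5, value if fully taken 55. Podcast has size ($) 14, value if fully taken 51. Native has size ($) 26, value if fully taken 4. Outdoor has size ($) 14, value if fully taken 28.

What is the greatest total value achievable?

Sort by value density: Affiliate 55/5≈11, Podcast 51/14≈3.64, Outdoor 28/14≈2, Influencer 33/24≈1.38, Native 4/26≈0.154.
Take all of Affiliate (5 $, value 55) → 40 $ left.
Take all of Podcast (14 $, value 51) → 26 $ left.
Take all of Outdoor (14 $, value 28) → 12 $ left.
Only 12 $ remain; take 12/24 of Influencer for value 33×12/24 = 16.5.
Total value = 150.5.

150.5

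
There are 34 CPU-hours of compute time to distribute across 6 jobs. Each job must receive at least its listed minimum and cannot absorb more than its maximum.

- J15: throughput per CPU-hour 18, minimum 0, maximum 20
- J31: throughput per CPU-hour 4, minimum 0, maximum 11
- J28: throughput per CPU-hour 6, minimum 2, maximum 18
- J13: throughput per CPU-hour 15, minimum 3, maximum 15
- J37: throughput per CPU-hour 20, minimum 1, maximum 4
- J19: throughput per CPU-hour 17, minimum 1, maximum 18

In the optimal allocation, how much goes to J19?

5

Meeting every minimum uses 0+0+2+3+1+1 = 7 CPU-hours, leaving 27.
Rank by throughput per CPU-hour: J37 20 > J15 18 > J19 17 > J13 15 > J28 6 > J31 4.
Give J37 3 more to hit its cap of 4 → 24 left.
J15 takes 20 more to reach its cap of 20 → 4 left.
J19: +4 (room for 17) → 5. Pool exhausted.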